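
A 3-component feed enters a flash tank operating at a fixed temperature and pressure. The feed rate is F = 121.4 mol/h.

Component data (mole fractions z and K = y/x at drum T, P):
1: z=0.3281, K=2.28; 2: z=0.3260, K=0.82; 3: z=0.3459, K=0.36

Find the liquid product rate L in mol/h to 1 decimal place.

Rachford–Rice: g(β) = Σ zᵢ(Kᵢ−1)/(1+β(Kᵢ−1)) = 0.
Feasibility: ΣzᵢKᵢ = 1.1399, Σzᵢ/Kᵢ = 1.5023 — both > 1, two phases present.
Newton–Raphson from β = 0.5:
  β = 0.5000: g = -0.13396, g' = -0.5190 → β = 0.2419
  β = 0.2419: g = -0.00260, g' = -0.5233 → β = 0.2369
Converged at β = 0.2369.
Then V = β·F = 0.2369·121.4 = 28.8 mol/h and L = F − V = 92.6 mol/h.

L = 92.6 mol/h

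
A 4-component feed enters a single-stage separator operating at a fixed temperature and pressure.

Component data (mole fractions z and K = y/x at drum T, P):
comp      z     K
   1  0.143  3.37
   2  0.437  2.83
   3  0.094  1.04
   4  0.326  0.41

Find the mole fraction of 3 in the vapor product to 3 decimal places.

y_3 = 0.094

Let ψ = V/F and solve Σ zᵢ(Kᵢ−1)/(1+ψ(Kᵢ−1)) = 0.
g(0) = ΣzᵢKᵢ − 1 = 0.950 and g(1) = 1 − Σzᵢ/Kᵢ = -0.082, so a root lies in (0, 1).
Newton iteration, ψ⁰ = 0.5:
  ψ = 0.500: g = 0.3036, g' = -0.796 → ψ = 0.881
  ψ = 0.881: g = 0.0186, g' = -0.791 → ψ = 0.905
Converged at ψ = 0.905.
Compositions from xᵢ = zᵢ/(1+ψ(Kᵢ−1)), yᵢ = Kᵢxᵢ:
  1: x = 0.045, y = 0.153
  2: x = 0.165, y = 0.466
  3: x = 0.091, y = 0.094
  4: x = 0.699, y = 0.287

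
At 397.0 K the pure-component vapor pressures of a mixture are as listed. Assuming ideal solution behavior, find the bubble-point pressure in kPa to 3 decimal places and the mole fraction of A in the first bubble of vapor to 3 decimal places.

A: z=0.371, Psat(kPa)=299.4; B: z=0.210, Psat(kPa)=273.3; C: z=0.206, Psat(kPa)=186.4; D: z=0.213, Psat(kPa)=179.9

At the bubble point ψ → 0, so ΣzᵢKᵢ = 1 with Kᵢ = Pᵢˢᵃᵗ/P ⇒ P = ΣzᵢPᵢˢᵃᵗ.
P = 0.371·299.4 + 0.210·273.3 + 0.206·186.4 + 0.213·179.9 = 245.188 kPa
yᵢ = zᵢPᵢˢᵃᵗ/P ⇒ y_A = 0.371·299.4/245.188 = 0.453

Pbub = 245.188 kPa, y_A = 0.453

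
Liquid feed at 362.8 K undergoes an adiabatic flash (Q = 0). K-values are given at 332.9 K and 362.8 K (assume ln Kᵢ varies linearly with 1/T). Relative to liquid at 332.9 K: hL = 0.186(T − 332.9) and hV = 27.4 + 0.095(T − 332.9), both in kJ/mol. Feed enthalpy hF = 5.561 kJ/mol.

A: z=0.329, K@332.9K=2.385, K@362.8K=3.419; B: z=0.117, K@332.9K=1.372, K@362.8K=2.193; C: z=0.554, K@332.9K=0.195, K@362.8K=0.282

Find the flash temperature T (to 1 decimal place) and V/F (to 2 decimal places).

Adiabatic flash: solve Rachford–Rice at each trial T, then check hF = ψ·hV(T) + (1−ψ)·hL(T).
  T = 332.9 K: K = (2.385, 1.372, 0.195), RR gives ψ = 0.054, H_out = 1.491 kJ/mol
  T = 362.8 K: K = (3.419, 2.193, 0.282), RR gives ψ = 0.348, H_out = 14.160 kJ/mol
  T = 347.9 K: K = (2.879, 1.754, 0.237), RR gives ψ = 0.224, H_out = 8.630 kJ/mol
  T = 340.4 K: K = (2.626, 1.555, 0.215), RR gives ψ = 0.147, H_out = 5.332 kJ/mol
  T = 344.1 K: K = (2.750, 1.651, 0.226), RR gives ψ = 0.187, H_out = 7.015 kJ/mol
  T = 342.2 K: K = (2.686, 1.601, 0.220), RR gives ψ = 0.167, H_out = 6.166 kJ/mol
Linear interpolation between T = 340.4 (H_out = 5.332) and T = 342.2 (H_out = 6.166) on hF = 5.561 gives T ≈ 340.9 K, at which ψ = 0.15.

T = 340.9 K, V/F = 0.15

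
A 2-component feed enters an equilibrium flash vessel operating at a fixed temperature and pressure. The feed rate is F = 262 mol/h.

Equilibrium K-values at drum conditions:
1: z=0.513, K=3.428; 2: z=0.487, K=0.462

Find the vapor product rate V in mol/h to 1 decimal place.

V = 197.3 mol/h

Let β = V/F and solve Σ zᵢ(Kᵢ−1)/(1+β(Kᵢ−1)) = 0.
g(0) = ΣzᵢKᵢ − 1 = 0.984 and g(1) = 1 − Σzᵢ/Kᵢ = -0.204, so a root lies in (0, 1).
Newton–Raphson from β = 0.5:
  β = 0.500: g = 0.2042, g' = -0.881 → β = 0.732
  β = 0.732: g = 0.0164, g' = -0.776 → β = 0.753
Converged at β = 0.753.
Then V = β·F = 0.7530·262 = 197.3 mol/h and L = F − V = 64.7 mol/h.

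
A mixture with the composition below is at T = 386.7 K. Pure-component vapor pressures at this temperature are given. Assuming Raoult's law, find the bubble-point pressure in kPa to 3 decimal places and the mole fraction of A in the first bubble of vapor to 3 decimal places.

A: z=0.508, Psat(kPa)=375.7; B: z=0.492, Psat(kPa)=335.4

At the bubble point ψ → 0, so ΣzᵢKᵢ = 1 with Kᵢ = Pᵢˢᵃᵗ/P ⇒ P = ΣzᵢPᵢˢᵃᵗ.
P = 0.508·375.7 + 0.492·335.4 = 355.872 kPa
yᵢ = zᵢPᵢˢᵃᵗ/P ⇒ y_A = 0.508·375.7/355.872 = 0.536

Pbub = 355.872 kPa, y_A = 0.536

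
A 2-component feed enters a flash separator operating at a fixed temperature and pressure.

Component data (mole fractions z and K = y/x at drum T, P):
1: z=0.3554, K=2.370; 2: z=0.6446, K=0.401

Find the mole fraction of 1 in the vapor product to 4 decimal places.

Let ψ = V/F and solve Σ zᵢ(Kᵢ−1)/(1+ψ(Kᵢ−1)) = 0.
Feasibility: ΣzᵢKᵢ = 1.1008, Σzᵢ/Kᵢ = 1.7574 — both > 1, two phases present.
Newton iteration, ψ⁰ = 0.39:
  ψ = 0.3900: g = -0.18647, g' = -0.6771 → ψ = 0.1146
  ψ = 0.1146: g = 0.00624, g' = -0.7649 → ψ = 0.1228
Converged at ψ = 0.1228.
Compositions from xᵢ = zᵢ/(1+ψ(Kᵢ−1)), yᵢ = Kᵢxᵢ:
  1: x = 0.3042, y = 0.7210
  2: x = 0.6958, y = 0.2790

y_1 = 0.7210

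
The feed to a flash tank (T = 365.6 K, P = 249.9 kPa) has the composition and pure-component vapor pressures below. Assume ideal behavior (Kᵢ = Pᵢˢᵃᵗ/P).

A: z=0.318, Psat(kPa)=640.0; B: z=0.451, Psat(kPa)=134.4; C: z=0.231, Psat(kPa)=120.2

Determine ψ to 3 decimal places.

ψ = 0.223

Raoult's law: Kᵢ = Pᵢˢᵃᵗ/P = Pᵢˢᵃᵗ/249.9.
  K_A = 640.0/249.9 = 2.56102, K_B = 134.4/249.9 = 0.53782, K_C = 120.2/249.9 = 0.48099
Let ψ = V/F and solve Σ zᵢ(Kᵢ−1)/(1+ψ(Kᵢ−1)) = 0.
Check two-phase: ΣzᵢKᵢ = 1.168 > 1 and Σzᵢ/Kᵢ = 1.443 > 1, so g(0) = 0.168 > 0 and g(1) = -0.443 < 0.
Iterate (Newton) starting at ψ = 0.5:
  ψ = 0.500: g = -0.1542, g' = -0.521 → ψ = 0.204
  ψ = 0.204: g = 0.0123, g' = -0.641 → ψ = 0.223
Converged at ψ = 0.223.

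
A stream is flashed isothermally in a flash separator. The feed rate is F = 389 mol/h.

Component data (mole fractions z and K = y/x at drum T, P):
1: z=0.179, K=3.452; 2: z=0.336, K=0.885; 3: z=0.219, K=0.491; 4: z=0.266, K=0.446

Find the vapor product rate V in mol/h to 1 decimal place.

V = 58.4 mol/h

Material balance + equilibrium reduce to Σ zᵢ(Kᵢ−1)/(1+V/F(Kᵢ−1)) = 0.
Feasibility: ΣzᵢKᵢ = 1.141, Σzᵢ/Kᵢ = 1.474 — both > 1, two phases present.
Iterate (Newton) starting at V/F = 0.3:
  V/F = 0.300: g = -0.0954, g' = -0.558 → V/F = 0.129
  V/F = 0.129: g = 0.0161, g' = -0.785 → V/F = 0.150
Converged at V/F = 0.150.
Then V = V/F·F = 0.1502·389 = 58.4 mol/h and L = F − V = 330.6 mol/h.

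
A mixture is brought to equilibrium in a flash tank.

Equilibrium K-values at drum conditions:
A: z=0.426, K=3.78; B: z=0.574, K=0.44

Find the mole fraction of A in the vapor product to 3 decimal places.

y_A = 0.634

Let ψ = V/F and solve Σ zᵢ(Kᵢ−1)/(1+ψ(Kᵢ−1)) = 0.
Feasibility: ΣzᵢKᵢ = 1.863, Σzᵢ/Kᵢ = 1.417 — both > 1, two phases present.
Iterate (Newton) starting at ψ = 0.68:
  ψ = 0.680: g = -0.1094, g' = -0.864 → ψ = 0.553
  ψ = 0.553: g = 0.0008, g' = -0.889 → ψ = 0.554
Converged at ψ = 0.554.
Compositions from xᵢ = zᵢ/(1+ψ(Kᵢ−1)), yᵢ = Kᵢxᵢ:
  A: x = 0.168, y = 0.634
  B: x = 0.832, y = 0.366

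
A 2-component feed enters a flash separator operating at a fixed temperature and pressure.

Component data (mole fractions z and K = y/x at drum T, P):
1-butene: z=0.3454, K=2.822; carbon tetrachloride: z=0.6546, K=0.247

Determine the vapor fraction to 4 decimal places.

ψ = 0.0994

Rachford–Rice: g(ψ) = Σ zᵢ(Kᵢ−1)/(1+ψ(Kᵢ−1)) = 0.
g(0) = ΣzᵢKᵢ − 1 = 0.1364 and g(1) = 1 − Σzᵢ/Kᵢ = -1.7726, so a root lies in (0, 1).
Binary case is linear: z₁(K₁−1)(1+ψ(K₂−1)) + z₂(K₂−1)(1+ψ(K₁−1)) = 0
⇒ ψ = [z₁(K₁−1)+z₂(K₂−1)] / [−(K₁−1)(K₂−1)] = 0.13640/1.37197 = 0.0994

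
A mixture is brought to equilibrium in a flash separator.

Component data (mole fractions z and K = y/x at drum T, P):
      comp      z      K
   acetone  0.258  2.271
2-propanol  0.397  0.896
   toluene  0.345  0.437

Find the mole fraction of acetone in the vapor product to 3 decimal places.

Material balance + equilibrium reduce to Σ zᵢ(Kᵢ−1)/(1+ψ(Kᵢ−1)) = 0.
Feasibility: ΣzᵢKᵢ = 1.092, Σzᵢ/Kᵢ = 1.346 — both > 1, two phases present.
Iterate (Newton) starting at ψ = 0.5:
  ψ = 0.500: g = -0.1134, g' = -0.372 → ψ = 0.196
  ψ = 0.196: g = 0.0022, g' = -0.410 → ψ = 0.201
Converged at ψ = 0.201.
Compositions from xᵢ = zᵢ/(1+ψ(Kᵢ−1)), yᵢ = Kᵢxᵢ:
  acetone: x = 0.205, y = 0.467
  2-propanol: x = 0.405, y = 0.363
  toluene: x = 0.389, y = 0.170

y_acetone = 0.467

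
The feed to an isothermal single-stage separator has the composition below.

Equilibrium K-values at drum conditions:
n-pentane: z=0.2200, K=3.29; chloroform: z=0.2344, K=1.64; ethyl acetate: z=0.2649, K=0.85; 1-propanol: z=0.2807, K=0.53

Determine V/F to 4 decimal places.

Material balance + equilibrium reduce to Σ zᵢ(Kᵢ−1)/(1+V/F(Kᵢ−1)) = 0.
Check two-phase: ΣzᵢKᵢ = 1.4822 > 1 and Σzᵢ/Kᵢ = 1.0511 > 1, so g(0) = 0.4822 > 0 and g(1) = -0.0511 < 0.
Newton–Raphson from V/F = 0.5:
  V/F = 0.5000: g = 0.13311, g' = -0.4188 → V/F = 0.8179
  V/F = 0.8179: g = 0.01424, g' = -0.3525 → V/F = 0.8582
Converged at V/F = 0.8582.

V/F = 0.8582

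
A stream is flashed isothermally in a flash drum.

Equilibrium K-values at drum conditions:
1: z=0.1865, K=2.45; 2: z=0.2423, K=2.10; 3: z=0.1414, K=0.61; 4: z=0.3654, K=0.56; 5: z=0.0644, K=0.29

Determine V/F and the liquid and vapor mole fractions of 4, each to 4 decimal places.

V/F = 0.4652, x_4 = 0.4594, y_4 = 0.2573

Material balance + equilibrium reduce to Σ zᵢ(Kᵢ−1)/(1+V/F(Kᵢ−1)) = 0.
g(0) = ΣzᵢKᵢ − 1 = 0.2753 and g(1) = 1 − Σzᵢ/Kᵢ = -0.2979, so a root lies in (0, 1).
Newton–Raphson from V/F = 0.68:
  V/F = 0.6800: g = -0.10423, g' = -0.5006 → V/F = 0.4718
  V/F = 0.4718: g = -0.00319, g' = -0.4837 → V/F = 0.4652
Converged at V/F = 0.4652.
Compositions from xᵢ = zᵢ/(1+V/F(Kᵢ−1)), yᵢ = Kᵢxᵢ:
  1: x = 0.1114, y = 0.2729
  2: x = 0.1603, y = 0.3366
  3: x = 0.1727, y = 0.1054
  4: x = 0.4594, y = 0.2573
  5: x = 0.0962, y = 0.0279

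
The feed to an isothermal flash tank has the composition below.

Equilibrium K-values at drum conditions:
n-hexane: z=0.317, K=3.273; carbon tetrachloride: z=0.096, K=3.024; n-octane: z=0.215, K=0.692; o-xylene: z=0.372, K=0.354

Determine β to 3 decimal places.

β = 0.501

Rachford–Rice: g(β) = Σ zᵢ(Kᵢ−1)/(1+β(Kᵢ−1)) = 0.
Check two-phase: ΣzᵢKᵢ = 1.608 > 1 and Σzᵢ/Kᵢ = 1.490 > 1, so g(0) = 0.608 > 0 and g(1) = -0.490 < 0.
Newton–Raphson from β = 0.46:
  β = 0.460: g = 0.0338, g' = -0.839 → β = 0.500
  β = 0.500: g = 0.0003, g' = -0.823 → β = 0.501
Converged at β = 0.501.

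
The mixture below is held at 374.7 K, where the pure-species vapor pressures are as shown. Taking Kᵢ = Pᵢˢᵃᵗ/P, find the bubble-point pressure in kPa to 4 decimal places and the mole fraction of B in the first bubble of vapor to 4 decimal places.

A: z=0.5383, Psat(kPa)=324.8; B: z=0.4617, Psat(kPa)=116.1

At the bubble point ψ → 0, so ΣzᵢKᵢ = 1 with Kᵢ = Pᵢˢᵃᵗ/P ⇒ P = ΣzᵢPᵢˢᵃᵗ.
P = 0.5383·324.8 + 0.4617·116.1 = 228.4432 kPa
yᵢ = zᵢPᵢˢᵃᵗ/P ⇒ y_B = 0.4617·116.1/228.4432 = 0.2346

Pbub = 228.4432 kPa, y_B = 0.2346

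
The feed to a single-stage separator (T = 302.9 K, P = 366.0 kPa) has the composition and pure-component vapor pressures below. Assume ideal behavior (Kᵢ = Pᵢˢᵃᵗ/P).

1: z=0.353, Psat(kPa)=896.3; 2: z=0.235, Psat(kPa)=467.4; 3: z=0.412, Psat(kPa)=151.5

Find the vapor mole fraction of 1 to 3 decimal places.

Raoult's law: Kᵢ = Pᵢˢᵃᵗ/P = Pᵢˢᵃᵗ/366.0.
  K_1 = 896.3/366.0 = 2.44891, K_2 = 467.4/366.0 = 1.27705, K_3 = 151.5/366.0 = 0.41393
Rachford–Rice: g(V/F) = Σ zᵢ(Kᵢ−1)/(1+V/F(Kᵢ−1)) = 0.
Check two-phase: ΣzᵢKᵢ = 1.335 > 1 and Σzᵢ/Kᵢ = 1.323 > 1, so g(0) = 0.335 > 0 and g(1) = -0.323 < 0.
Newton–Raphson from V/F = 0.5:
  V/F = 0.500: g = 0.0122, g' = -0.546 → V/F = 0.522
Converged at V/F = 0.522.
Compositions from xᵢ = zᵢ/(1+V/F(Kᵢ−1)), yᵢ = Kᵢxᵢ:
  1: x = 0.201, y = 0.492
  2: x = 0.205, y = 0.262
  3: x = 0.594, y = 0.246

y_1 = 0.492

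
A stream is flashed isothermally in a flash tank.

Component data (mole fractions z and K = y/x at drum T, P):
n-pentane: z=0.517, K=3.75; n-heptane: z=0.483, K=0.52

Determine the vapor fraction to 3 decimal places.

Newton iteration, ψ⁰ = 0.5:
  ψ = 0.500: g = 0.2936, g' = -0.886 → ψ = 0.831
  ψ = 0.831: g = 0.0468, g' = -0.670 → ψ = 0.901
Converged at ψ = 0.901.

ψ = 0.901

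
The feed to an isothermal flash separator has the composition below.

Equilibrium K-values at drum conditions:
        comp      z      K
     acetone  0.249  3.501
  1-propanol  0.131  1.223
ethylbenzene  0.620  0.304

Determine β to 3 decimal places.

β = 0.149

Iterate (Newton) starting at β = 0.62:
  β = 0.620: g = -0.4893, g' = -1.174 → β = 0.203
  β = 0.203: g = -0.0617, g' = -1.098 → β = 0.147
  β = 0.147: g = 0.0030, g' = -1.212 → β = 0.149
Converged at β = 0.149.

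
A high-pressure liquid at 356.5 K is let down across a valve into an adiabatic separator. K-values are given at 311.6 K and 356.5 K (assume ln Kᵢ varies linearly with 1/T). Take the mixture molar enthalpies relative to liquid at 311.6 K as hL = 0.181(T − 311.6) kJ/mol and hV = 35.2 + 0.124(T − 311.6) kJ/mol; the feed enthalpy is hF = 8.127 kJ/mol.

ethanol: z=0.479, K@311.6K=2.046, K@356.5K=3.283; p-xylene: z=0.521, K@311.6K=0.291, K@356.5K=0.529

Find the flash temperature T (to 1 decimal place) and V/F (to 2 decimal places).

T = 314.2 K, V/F = 0.22

Adiabatic flash: solve Rachford–Rice at each trial T, then check hF = ψ·hV(T) + (1−ψ)·hL(T).
  T = 311.6 K: K = (2.046, 0.291), RR gives ψ = 0.178, H_out = 6.248 kJ/mol
  T = 356.5 K: K = (3.283, 0.529), RR gives ψ = 0.789, H_out = 33.873 kJ/mol
  T = 334.1 K: K = (2.635, 0.401), RR gives ψ = 0.480, H_out = 20.365 kJ/mol
  T = 322.9 K: K = (2.333, 0.344), RR gives ψ = 0.339, H_out = 13.758 kJ/mol
  T = 317.2 K: K = (2.186, 0.316), RR gives ψ = 0.262, H_out = 10.136 kJ/mol
  T = 314.4 K: K = (2.116, 0.304), RR gives ψ = 0.221, H_out = 8.242 kJ/mol
  T = 313.0 K: K = (2.081, 0.297), RR gives ψ = 0.199, H_out = 7.259 kJ/mol
Linear interpolation between T = 313.0 (H_out = 7.259) and T = 314.4 (H_out = 8.242) on hF = 8.127 gives T ≈ 314.2 K, at which ψ = 0.22.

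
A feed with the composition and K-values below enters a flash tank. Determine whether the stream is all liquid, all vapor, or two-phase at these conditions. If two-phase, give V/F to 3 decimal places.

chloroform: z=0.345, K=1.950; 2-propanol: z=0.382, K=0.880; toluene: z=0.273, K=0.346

two-phase, V/F = 0.261

ΣzᵢKᵢ = 1.103; Σzᵢ/Kᵢ = 1.400.
Both exceed 1, so a two-phase solution exists.
Newton iteration, ψ⁰ = 0.5:
  ψ = 0.500: g = -0.0919, g' = -0.407 → ψ = 0.274
  ψ = 0.274: g = -0.0050, g' = -0.375 → ψ = 0.261
Converged at ψ = 0.261.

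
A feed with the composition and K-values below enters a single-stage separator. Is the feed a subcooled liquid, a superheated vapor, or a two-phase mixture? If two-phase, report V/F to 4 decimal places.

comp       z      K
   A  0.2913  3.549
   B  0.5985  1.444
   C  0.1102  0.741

ΣzᵢKᵢ = 1.9797; Σzᵢ/Kᵢ = 0.6453.
Since Σzᵢ/Kᵢ < 1 the mixture is above its dew point — single vapor phase.

superheated vapor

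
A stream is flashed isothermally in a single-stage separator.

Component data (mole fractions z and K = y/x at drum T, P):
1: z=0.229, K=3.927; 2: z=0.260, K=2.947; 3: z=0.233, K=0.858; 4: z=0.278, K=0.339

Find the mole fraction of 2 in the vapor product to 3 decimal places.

Iterate (Newton) starting at β = 0.3:
  β = 0.300: g = 0.4127, g' = -1.143 → β = 0.661
  β = 0.661: g = 0.0869, g' = -0.805 → β = 0.769
  β = 0.769: g = -0.0019, g' = -0.852 → β = 0.767
Converged at β = 0.767.
Compositions from xᵢ = zᵢ/(1+β(Kᵢ−1)), yᵢ = Kᵢxᵢ:
  1: x = 0.071, y = 0.277
  2: x = 0.104, y = 0.307
  3: x = 0.261, y = 0.224
  4: x = 0.564, y = 0.191

y_2 = 0.307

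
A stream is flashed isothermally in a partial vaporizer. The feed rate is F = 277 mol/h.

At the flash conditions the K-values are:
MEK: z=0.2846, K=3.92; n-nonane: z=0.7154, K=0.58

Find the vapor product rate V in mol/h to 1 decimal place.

V = 119.8 mol/h

Material balance + equilibrium reduce to Σ zᵢ(Kᵢ−1)/(1+ψ(Kᵢ−1)) = 0.
Feasibility: ΣzᵢKᵢ = 1.5306, Σzᵢ/Kᵢ = 1.3061 — both > 1, two phases present.
Newton iteration, ψ⁰ = 0.4:
  ψ = 0.4000: g = 0.02218, g' = -0.6986 → ψ = 0.4317
  ψ = 0.4317: g = 0.00058, g' = -0.6631 → ψ = 0.4326
Converged at ψ = 0.4326.
Then V = ψ·F = 0.4326·277 = 119.8 mol/h and L = F − V = 157.2 mol/h.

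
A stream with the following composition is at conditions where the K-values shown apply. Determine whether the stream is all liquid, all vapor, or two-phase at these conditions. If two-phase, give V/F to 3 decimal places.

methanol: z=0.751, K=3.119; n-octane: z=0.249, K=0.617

all vapor

ΣzᵢKᵢ = 2.496; Σzᵢ/Kᵢ = 0.644.
Since Σzᵢ/Kᵢ < 1 the mixture is above its dew point — single vapor phase.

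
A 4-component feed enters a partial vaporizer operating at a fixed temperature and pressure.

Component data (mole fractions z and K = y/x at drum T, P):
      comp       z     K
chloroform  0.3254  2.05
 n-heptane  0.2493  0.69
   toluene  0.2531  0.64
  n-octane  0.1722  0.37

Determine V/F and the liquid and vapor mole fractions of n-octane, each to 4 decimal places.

Rachford–Rice: g(V/F) = Σ zᵢ(Kᵢ−1)/(1+V/F(Kᵢ−1)) = 0.
Feasibility: ΣzᵢKᵢ = 1.0648, Σzᵢ/Kᵢ = 1.3809 — both > 1, two phases present.
Newton iteration, V/F⁰ = 0.65:
  V/F = 0.6500: g = -0.19638, g' = -0.4162 → V/F = 0.1782
  V/F = 0.1782: g = -0.01354, g' = -0.4056 → V/F = 0.1448
  V/F = 0.1448: g = 0.00017, g' = -0.4158 → V/F = 0.1452
Converged at V/F = 0.1452.
Compositions from xᵢ = zᵢ/(1+V/F(Kᵢ−1)), yᵢ = Kᵢxᵢ:
  chloroform: x = 0.2824, y = 0.5788
  n-heptane: x = 0.2610, y = 0.1801
  toluene: x = 0.2671, y = 0.1709
  n-octane: x = 0.1895, y = 0.0701

V/F = 0.1452, x_n-octane = 0.1895, y_n-octane = 0.0701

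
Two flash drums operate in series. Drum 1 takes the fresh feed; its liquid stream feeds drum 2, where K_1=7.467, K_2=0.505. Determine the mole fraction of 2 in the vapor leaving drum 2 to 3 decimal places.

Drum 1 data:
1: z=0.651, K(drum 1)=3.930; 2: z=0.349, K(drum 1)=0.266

y_2 (drum 2) = 0.469

Drum 1:
Material balance + equilibrium reduce to Σ zᵢ(Kᵢ−1)/(1+ψ₁(Kᵢ−1)) = 0.
g(0) = ΣzᵢKᵢ − 1 = 1.651 and g(1) = 1 − Σzᵢ/Kᵢ = -0.478, so a root lies in (0, 1).
Binary case is linear: z₁(K₁−1)(1+ψ₁(K₂−1)) + z₂(K₂−1)(1+ψ₁(K₁−1)) = 0
⇒ ψ₁ = [z₁(K₁−1)+z₂(K₂−1)] / [−(K₁−1)(K₂−1)] = 1.6513/2.1506 = 0.768
Drum-1 compositions:
  1: x = 0.200, y = 0.787
  2: x = 0.800, y = 0.213
Drum-2 feed = drum-1 liquid: z₂ = (0.2003, 0.7997).
Drum 2:
Material balance + equilibrium reduce to Σ zᵢ(Kᵢ−1)/(1+ψ₂(Kᵢ−1)) = 0.
Feasibility: ΣzᵢKᵢ = 1.900, Σzᵢ/Kᵢ = 1.610 — both > 1, two phases present.
Binary case is linear: z₁(K₁−1)(1+ψ₂(K₂−1)) + z₂(K₂−1)(1+ψ₂(K₁−1)) = 0
⇒ ψ₂ = [z₁(K₁−1)+z₂(K₂−1)] / [−(K₁−1)(K₂−1)] = 0.8997/3.2012 = 0.281
  1: x = 0.071, y = 0.531
  2: x = 0.929, y = 0.469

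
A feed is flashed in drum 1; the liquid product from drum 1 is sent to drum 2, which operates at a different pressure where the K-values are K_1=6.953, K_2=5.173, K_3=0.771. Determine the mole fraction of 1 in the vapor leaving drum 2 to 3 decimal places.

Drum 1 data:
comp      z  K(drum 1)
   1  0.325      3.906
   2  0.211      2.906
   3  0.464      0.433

y_1 (drum 2) = 0.143

Drum 1:
Material balance + equilibrium reduce to Σ zᵢ(Kᵢ−1)/(1+ψ₁(Kᵢ−1)) = 0.
Feasibility: ΣzᵢKᵢ = 2.084, Σzᵢ/Kᵢ = 1.227 — both > 1, two phases present.
Iterate (Newton) starting at ψ₁ = 0.7:
  ψ₁ = 0.700: g = 0.0473, g' = -0.849 → ψ₁ = 0.756
Converged at ψ₁ = 0.756.
Drum-1 compositions:
  1: x = 0.102, y = 0.397
  2: x = 0.086, y = 0.251
  3: x = 0.812, y = 0.352
Drum-2 feed = drum-1 liquid: z₂ = (0.1017, 0.0865, 0.8118).
Drum 2:
Material balance + equilibrium reduce to Σ zᵢ(Kᵢ−1)/(1+ψ₂(Kᵢ−1)) = 0.
Feasibility: ΣzᵢKᵢ = 1.780, Σzᵢ/Kᵢ = 1.084 — both > 1, two phases present.
Iterate (Newton) starting at ψ₂ = 0.45:
  ψ₂ = 0.450: g = 0.0827, g' = -0.501 → ψ₂ = 0.615
  ψ₂ = 0.615: g = 0.0147, g' = -0.342 → ψ₂ = 0.658
  ψ₂ = 0.658: g = 0.0006, g' = -0.315 → ψ₂ = 0.660
Converged at ψ₂ = 0.660.
  1: x = 0.021, y = 0.143
  2: x = 0.023, y = 0.119
  3: x = 0.956, y = 0.737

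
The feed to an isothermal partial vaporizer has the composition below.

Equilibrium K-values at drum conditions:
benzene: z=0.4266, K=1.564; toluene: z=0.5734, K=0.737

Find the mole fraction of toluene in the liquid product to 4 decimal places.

Material balance + equilibrium reduce to Σ zᵢ(Kᵢ−1)/(1+V/F(Kᵢ−1)) = 0.
Check two-phase: ΣzᵢKᵢ = 1.0898 > 1 and Σzᵢ/Kᵢ = 1.0508 > 1, so g(0) = 0.0898 > 0 and g(1) = -0.0508 < 0.
Binary case is linear: z₁(K₁−1)(1+V/F(K₂−1)) + z₂(K₂−1)(1+V/F(K₁−1)) = 0
⇒ V/F = [z₁(K₁−1)+z₂(K₂−1)] / [−(K₁−1)(K₂−1)] = 0.08980/0.14833 = 0.6054
Compositions from xᵢ = zᵢ/(1+V/F(Kᵢ−1)), yᵢ = Kᵢxᵢ:
  benzene: x = 0.3180, y = 0.4974
  toluene: x = 0.6820, y = 0.5026

x_toluene = 0.6820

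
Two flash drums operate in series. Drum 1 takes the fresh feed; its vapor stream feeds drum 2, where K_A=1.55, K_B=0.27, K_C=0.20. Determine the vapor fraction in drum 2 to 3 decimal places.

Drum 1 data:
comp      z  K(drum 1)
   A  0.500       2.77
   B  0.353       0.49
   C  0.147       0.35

V/F (drum 2) = 0.268

Drum 1:
Iterate (Newton) starting at ψ₁ = 0.57:
  ψ₁ = 0.570: g = 0.0349, g' = -0.727 → ψ₁ = 0.618
Converged at ψ₁ = 0.618.
Drum-1 compositions:
  A: x = 0.239, y = 0.661
  B: x = 0.516, y = 0.253
  C: x = 0.246, y = 0.086
Drum-2 feed = drum-1 vapor: z₂ = (0.6614, 0.2526, 0.0860).
Drum 2:
Newton–Raphson from ψ₂ = 0.5:
  ψ₂ = 0.500: g = -0.1197, g' = -0.610 → ψ₂ = 0.304
  ψ₂ = 0.304: g = -0.0161, g' = -0.465 → ψ₂ = 0.269
  ψ₂ = 0.269: g = -0.0003, g' = -0.450 → ψ₂ = 0.268
Converged at ψ₂ = 0.268.
  A: x = 0.576, y = 0.893
  B: x = 0.314, y = 0.085
  C: x = 0.110, y = 0.022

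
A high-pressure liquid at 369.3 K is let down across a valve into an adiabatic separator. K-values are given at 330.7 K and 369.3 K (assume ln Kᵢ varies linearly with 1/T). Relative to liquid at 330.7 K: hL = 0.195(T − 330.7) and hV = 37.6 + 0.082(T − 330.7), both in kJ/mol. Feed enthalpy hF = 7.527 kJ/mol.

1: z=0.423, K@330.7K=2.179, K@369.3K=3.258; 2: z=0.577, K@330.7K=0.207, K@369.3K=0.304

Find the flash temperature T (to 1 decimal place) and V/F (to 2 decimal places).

T = 341.0 K, V/F = 0.15

Adiabatic flash: solve Rachford–Rice at each trial T, then check hF = ψ·hV(T) + (1−ψ)·hL(T).
  T = 330.7 K: K = (2.179, 0.207), RR gives ψ = 0.044, H_out = 1.655 kJ/mol
  T = 369.3 K: K = (3.258, 0.304), RR gives ψ = 0.352, H_out = 19.234 kJ/mol
  T = 350.0 K: K = (2.694, 0.254), RR gives ψ = 0.226, H_out = 11.771 kJ/mol
  T = 340.4 K: K = (2.432, 0.230), RR gives ψ = 0.146, H_out = 7.228 kJ/mol
  T = 345.2 K: K = (2.561, 0.242), RR gives ψ = 0.188, H_out = 9.594 kJ/mol
  T = 342.8 K: K = (2.496, 0.236), RR gives ψ = 0.168, H_out = 8.438 kJ/mol
Linear interpolation between T = 340.4 (H_out = 7.228) and T = 342.8 (H_out = 8.438) on hF = 7.527 gives T ≈ 341.0 K, at which ψ = 0.15.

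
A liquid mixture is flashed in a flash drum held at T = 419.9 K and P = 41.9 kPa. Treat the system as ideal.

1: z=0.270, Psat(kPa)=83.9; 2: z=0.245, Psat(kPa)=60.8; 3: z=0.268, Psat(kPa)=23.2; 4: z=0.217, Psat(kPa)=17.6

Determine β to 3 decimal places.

β = 0.340

Raoult's law: Kᵢ = Pᵢˢᵃᵗ/P = Pᵢˢᵃᵗ/41.9.
  K_1 = 83.9/41.9 = 2.00239, K_2 = 60.8/41.9 = 1.45107, K_3 = 23.2/41.9 = 0.55370, K_4 = 17.6/41.9 = 0.42005
Material balance + equilibrium reduce to Σ zᵢ(Kᵢ−1)/(1+β(Kᵢ−1)) = 0.
Check two-phase: ΣzᵢKᵢ = 1.136 > 1 and Σzᵢ/Kᵢ = 1.304 > 1, so g(0) = 0.136 > 0 and g(1) = -0.304 < 0.
Newton iteration, β⁰ = 0.36:
  β = 0.360: g = -0.0076, g' = -0.376 → β = 0.340
Converged at β = 0.340.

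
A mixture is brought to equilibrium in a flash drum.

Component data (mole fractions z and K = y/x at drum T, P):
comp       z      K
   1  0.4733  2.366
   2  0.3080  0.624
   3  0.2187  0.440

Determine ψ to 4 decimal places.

ψ = 0.6432

Material balance + equilibrium reduce to Σ zᵢ(Kᵢ−1)/(1+ψ(Kᵢ−1)) = 0.
Feasibility: ΣzᵢKᵢ = 1.4082, Σzᵢ/Kᵢ = 1.1907 — both > 1, two phases present.
Newton–Raphson from ψ = 0.65:
  ψ = 0.6500: g = -0.00337, g' = -0.4936 → ψ = 0.6432
Converged at ψ = 0.6432.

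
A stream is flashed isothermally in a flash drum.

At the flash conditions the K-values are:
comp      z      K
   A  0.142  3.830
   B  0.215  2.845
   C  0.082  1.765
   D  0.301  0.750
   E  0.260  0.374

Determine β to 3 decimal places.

Let β = V/F and solve Σ zᵢ(Kᵢ−1)/(1+β(Kᵢ−1)) = 0.
g(0) = ΣzᵢKᵢ − 1 = 0.623 and g(1) = 1 − Σzᵢ/Kᵢ = -0.256, so a root lies in (0, 1).
Iterate (Newton) starting at β = 0.56:
  β = 0.560: g = 0.0564, g' = -0.638 → β = 0.648
  β = 0.648: g = 0.0005, g' = -0.630 → β = 0.649
Converged at β = 0.649.

β = 0.649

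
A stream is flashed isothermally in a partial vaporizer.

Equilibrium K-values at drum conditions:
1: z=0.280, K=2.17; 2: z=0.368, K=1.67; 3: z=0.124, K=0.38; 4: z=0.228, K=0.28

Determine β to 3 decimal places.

β = 0.536

Newton–Raphson from β = 0.49:
  β = 0.490: g = 0.0298, g' = -0.629 → β = 0.537
  β = 0.537: g = -0.0006, g' = -0.655 → β = 0.536
Converged at β = 0.536.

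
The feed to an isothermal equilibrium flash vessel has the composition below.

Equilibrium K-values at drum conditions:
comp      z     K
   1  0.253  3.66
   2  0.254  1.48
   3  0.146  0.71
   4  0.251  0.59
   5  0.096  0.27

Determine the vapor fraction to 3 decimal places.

ψ = 0.675

Rachford–Rice: g(ψ) = Σ zᵢ(Kᵢ−1)/(1+ψ(Kᵢ−1)) = 0.
Check two-phase: ΣzᵢKᵢ = 1.580 > 1 and Σzᵢ/Kᵢ = 1.227 > 1, so g(0) = 0.580 > 0 and g(1) = -0.227 < 0.
Iterate (Newton) starting at ψ = 0.5:
  ψ = 0.500: g = 0.0978, g' = -0.578 → ψ = 0.669
  ψ = 0.669: g = 0.0030, g' = -0.560 → ψ = 0.675
Converged at ψ = 0.675.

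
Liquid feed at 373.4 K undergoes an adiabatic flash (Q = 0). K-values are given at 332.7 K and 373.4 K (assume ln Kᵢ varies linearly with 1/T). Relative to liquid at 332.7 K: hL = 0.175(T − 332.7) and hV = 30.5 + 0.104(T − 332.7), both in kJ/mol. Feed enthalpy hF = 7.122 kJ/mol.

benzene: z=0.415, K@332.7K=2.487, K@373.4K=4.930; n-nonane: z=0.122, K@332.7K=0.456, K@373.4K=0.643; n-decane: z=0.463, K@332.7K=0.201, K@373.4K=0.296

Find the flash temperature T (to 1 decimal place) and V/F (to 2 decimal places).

Adiabatic flash: solve Rachford–Rice at each trial T, then check hF = ψ·hV(T) + (1−ψ)·hL(T).
  T = 332.7 K: K = (2.487, 0.456, 0.201), RR gives ψ = 0.162, H_out = 4.929 kJ/mol
  T = 373.4 K: K = (4.930, 0.643, 0.296), RR gives ψ = 0.495, H_out = 20.801 kJ/mol
  T = 353.0 K: K = (3.568, 0.547, 0.247), RR gives ψ = 0.367, H_out = 14.220 kJ/mol
  T = 342.9 K: K = (2.998, 0.501, 0.223), RR gives ψ = 0.281, H_out = 10.157 kJ/mol
  T = 337.8 K: K = (2.734, 0.478, 0.212), RR gives ψ = 0.227, H_out = 7.732 kJ/mol
  T = 335.2 K: K = (2.606, 0.467, 0.206), RR gives ψ = 0.195, H_out = 6.359 kJ/mol
  T = 336.5 K: K = (2.670, 0.473, 0.209), RR gives ψ = 0.211, H_out = 7.059 kJ/mol
Linear interpolation between T = 336.5 (H_out = 7.059) and T = 337.8 (H_out = 7.732) on hF = 7.122 gives T ≈ 336.6 K, at which ψ = 0.21.

T = 336.6 K, V/F = 0.21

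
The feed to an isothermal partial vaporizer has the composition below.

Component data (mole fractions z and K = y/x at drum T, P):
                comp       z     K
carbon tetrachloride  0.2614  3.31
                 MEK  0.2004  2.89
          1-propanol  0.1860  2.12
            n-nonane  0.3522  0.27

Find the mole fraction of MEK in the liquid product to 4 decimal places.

Let β = V/F and solve Σ zᵢ(Kᵢ−1)/(1+β(Kᵢ−1)) = 0.
Check two-phase: ΣzᵢKᵢ = 1.9338 > 1 and Σzᵢ/Kᵢ = 1.5405 > 1, so g(0) = 0.9338 > 0 and g(1) = -0.5405 < 0.
Newton iteration, β⁰ = 0.5:
  β = 0.5000: g = 0.20358, g' = -1.0509 → β = 0.6937
  β = 0.6937: g = -0.00775, g' = -1.1842 → β = 0.6872
  β = 0.6872: g = -0.00003, g' = -1.1740 → β = 0.6871
Converged at β = 0.6871.
Compositions from xᵢ = zᵢ/(1+β(Kᵢ−1)), yᵢ = Kᵢxᵢ:
  carbon tetrachloride: x = 0.1010, y = 0.3344
  MEK: x = 0.0872, y = 0.2519
  1-propanol: x = 0.1051, y = 0.2228
  n-nonane: x = 0.7067, y = 0.1908

x_MEK = 0.0872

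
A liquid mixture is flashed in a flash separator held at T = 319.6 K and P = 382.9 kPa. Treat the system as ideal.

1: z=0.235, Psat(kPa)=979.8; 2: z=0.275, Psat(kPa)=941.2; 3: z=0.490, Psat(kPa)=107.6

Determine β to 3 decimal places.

β = 0.384

Raoult's law: Kᵢ = Pᵢˢᵃᵗ/P = Pᵢˢᵃᵗ/382.9.
  K_1 = 979.8/382.9 = 2.55889, K_2 = 941.2/382.9 = 2.45808, K_3 = 107.6/382.9 = 0.28101
Let β = V/F and solve Σ zᵢ(Kᵢ−1)/(1+β(Kᵢ−1)) = 0.
Check two-phase: ΣzᵢKᵢ = 1.415 > 1 and Σzᵢ/Kᵢ = 1.947 > 1, so g(0) = 0.415 > 0 and g(1) = -0.947 < 0.
Iterate (Newton) starting at β = 0.51:
  β = 0.510: g = -0.1222, g' = -1.001 → β = 0.388
  β = 0.388: g = -0.0042, g' = -0.947 → β = 0.384
Converged at β = 0.384.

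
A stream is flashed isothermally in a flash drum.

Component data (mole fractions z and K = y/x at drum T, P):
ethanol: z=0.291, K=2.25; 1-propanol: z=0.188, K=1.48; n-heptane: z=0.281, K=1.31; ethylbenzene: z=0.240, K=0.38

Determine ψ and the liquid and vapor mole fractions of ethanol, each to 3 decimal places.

ψ = 0.841, x_ethanol = 0.142, y_ethanol = 0.319

Iterate (Newton) starting at ψ = 0.5:
  ψ = 0.500: g = 0.1564, g' = -0.414 → ψ = 0.877
  ψ = 0.877: g = -0.0208, g' = -0.585 → ψ = 0.842
  ψ = 0.842: g = -0.0006, g' = -0.551 → ψ = 0.841
Converged at ψ = 0.841.
Compositions from xᵢ = zᵢ/(1+ψ(Kᵢ−1)), yᵢ = Kᵢxᵢ:
  ethanol: x = 0.142, y = 0.319
  1-propanol: x = 0.134, y = 0.198
  n-heptane: x = 0.223, y = 0.292
  ethylbenzene: x = 0.501, y = 0.190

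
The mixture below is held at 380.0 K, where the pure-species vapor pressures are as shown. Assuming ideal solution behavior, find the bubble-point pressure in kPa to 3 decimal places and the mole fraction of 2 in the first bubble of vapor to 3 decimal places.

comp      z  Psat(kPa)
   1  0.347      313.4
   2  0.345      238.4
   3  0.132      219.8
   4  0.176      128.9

At the bubble point ψ → 0, so ΣzᵢKᵢ = 1 with Kᵢ = Pᵢˢᵃᵗ/P ⇒ P = ΣzᵢPᵢˢᵃᵗ.
P = 0.347·313.4 + 0.345·238.4 + 0.132·219.8 + 0.176·128.9 = 242.698 kPa
yᵢ = zᵢPᵢˢᵃᵗ/P ⇒ y_2 = 0.345·238.4/242.698 = 0.339

Pbub = 242.698 kPa, y_2 = 0.339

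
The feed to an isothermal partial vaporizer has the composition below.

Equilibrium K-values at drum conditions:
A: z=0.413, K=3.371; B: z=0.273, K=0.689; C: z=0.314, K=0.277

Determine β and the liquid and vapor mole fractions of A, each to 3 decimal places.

Newton–Raphson from β = 0.5:
  β = 0.500: g = -0.0080, g' = -0.926 → β = 0.491
Converged at β = 0.491.
Compositions from xᵢ = zᵢ/(1+β(Kᵢ−1)), yᵢ = Kᵢxᵢ:
  A: x = 0.191, y = 0.643
  B: x = 0.322, y = 0.222
  C: x = 0.487, y = 0.135

β = 0.491, x_A = 0.191, y_A = 0.643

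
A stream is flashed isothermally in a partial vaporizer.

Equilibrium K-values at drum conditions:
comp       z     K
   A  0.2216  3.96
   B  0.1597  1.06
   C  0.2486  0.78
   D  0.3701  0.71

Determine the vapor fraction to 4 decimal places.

ψ = 0.7908

Newton iteration, ψ⁰ = 0.61:
  ψ = 0.6100: g = 0.04947, g' = -0.3092 → ψ = 0.7700
  ψ = 0.7700: g = 0.00515, g' = -0.2501 → ψ = 0.7906
  ψ = 0.7906: g = 0.00006, g' = -0.2446 → ψ = 0.7908
Converged at ψ = 0.7908.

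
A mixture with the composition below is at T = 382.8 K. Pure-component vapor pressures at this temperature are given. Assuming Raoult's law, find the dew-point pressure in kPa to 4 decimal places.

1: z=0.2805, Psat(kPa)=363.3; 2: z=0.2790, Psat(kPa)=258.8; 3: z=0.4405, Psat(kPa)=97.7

Pdew = 157.2613 kPa

At the dew point ψ → 1, so Σzᵢ/Kᵢ = 1 with Kᵢ = Pᵢˢᵃᵗ/P ⇒ 1/P = Σzᵢ/Pᵢˢᵃᵗ.
1/P = 0.2805/363.3 + 0.2790/258.8 + 0.4405/97.7 = 0.0063588 ⇒ P = 157.2613 kPa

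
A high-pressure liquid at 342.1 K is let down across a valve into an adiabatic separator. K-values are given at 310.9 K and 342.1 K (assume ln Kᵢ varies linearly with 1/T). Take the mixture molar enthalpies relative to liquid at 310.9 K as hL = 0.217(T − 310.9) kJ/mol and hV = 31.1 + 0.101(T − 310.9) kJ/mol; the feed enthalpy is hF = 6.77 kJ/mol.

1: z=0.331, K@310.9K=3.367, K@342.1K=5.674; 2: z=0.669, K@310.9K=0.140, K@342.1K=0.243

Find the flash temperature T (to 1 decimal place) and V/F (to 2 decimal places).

T = 319.1 K, V/F = 0.17

Adiabatic flash: solve Rachford–Rice at each trial T, then check hF = ψ·hV(T) + (1−ψ)·hL(T).
  T = 310.9 K: K = (3.367, 0.140), RR gives ψ = 0.102, H_out = 3.180 kJ/mol
  T = 342.1 K: K = (5.674, 0.243), RR gives ψ = 0.294, H_out = 14.853 kJ/mol
  T = 326.5 K: K = (4.426, 0.187), RR gives ψ = 0.212, H_out = 9.589 kJ/mol
  T = 318.7 K: K = (3.873, 0.162), RR gives ψ = 0.162, H_out = 6.593 kJ/mol
  T = 322.6 K: K = (4.144, 0.174), RR gives ψ = 0.188, H_out = 8.133 kJ/mol
  T = 320.6 K: K = (4.003, 0.168), RR gives ψ = 0.175, H_out = 7.355 kJ/mol
Linear interpolation between T = 318.7 (H_out = 6.593) and T = 320.6 (H_out = 7.355) on hF = 6.77 gives T ≈ 319.1 K, at which ψ = 0.17.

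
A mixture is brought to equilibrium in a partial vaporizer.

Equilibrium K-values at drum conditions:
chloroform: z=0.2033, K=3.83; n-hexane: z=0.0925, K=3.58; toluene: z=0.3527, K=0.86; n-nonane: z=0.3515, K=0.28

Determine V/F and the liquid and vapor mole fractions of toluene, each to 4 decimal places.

Material balance + equilibrium reduce to Σ zᵢ(Kᵢ−1)/(1+V/F(Kᵢ−1)) = 0.
Check two-phase: ΣzᵢKᵢ = 1.5115 > 1 and Σzᵢ/Kᵢ = 1.7444 > 1, so g(0) = 0.5115 > 0 and g(1) = -0.7444 < 0.
Newton–Raphson from V/F = 0.67:
  V/F = 0.6700: g = -0.25732, g' = -0.9654 → V/F = 0.4035
  V/F = 0.4035: g = -0.02347, g' = -0.8725 → V/F = 0.3766
  V/F = 0.3766: g = 0.00023, g' = -0.8907 → V/F = 0.3768
Converged at V/F = 0.3768.
Compositions from xᵢ = zᵢ/(1+V/F(Kᵢ−1)), yᵢ = Kᵢxᵢ:
  chloroform: x = 0.0984, y = 0.3768
  n-hexane: x = 0.0469, y = 0.1679
  toluene: x = 0.3723, y = 0.3202
  n-nonane: x = 0.4824, y = 0.1351

V/F = 0.3768, x_toluene = 0.3723, y_toluene = 0.3202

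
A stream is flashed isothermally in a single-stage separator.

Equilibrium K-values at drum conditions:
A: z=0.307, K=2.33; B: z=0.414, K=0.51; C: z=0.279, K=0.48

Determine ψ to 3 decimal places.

ψ = 0.090

Let ψ = V/F and solve Σ zᵢ(Kᵢ−1)/(1+ψ(Kᵢ−1)) = 0.
Check two-phase: ΣzᵢKᵢ = 1.060 > 1 and Σzᵢ/Kᵢ = 1.525 > 1, so g(0) = 0.060 > 0 and g(1) = -0.525 < 0.
Newton iteration, ψ⁰ = 0.32:
  ψ = 0.320: g = -0.1282, g' = -0.516 → ψ = 0.071
  ψ = 0.071: g = 0.0121, g' = -0.641 → ψ = 0.090
Converged at ψ = 0.090.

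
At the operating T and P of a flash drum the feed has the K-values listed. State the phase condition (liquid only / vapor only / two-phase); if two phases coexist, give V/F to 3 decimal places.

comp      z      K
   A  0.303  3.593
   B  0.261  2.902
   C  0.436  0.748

ΣzᵢKᵢ = 2.172; Σzᵢ/Kᵢ = 0.757.
Since Σzᵢ/Kᵢ < 1 the mixture is above its dew point — single vapor phase.

vapor only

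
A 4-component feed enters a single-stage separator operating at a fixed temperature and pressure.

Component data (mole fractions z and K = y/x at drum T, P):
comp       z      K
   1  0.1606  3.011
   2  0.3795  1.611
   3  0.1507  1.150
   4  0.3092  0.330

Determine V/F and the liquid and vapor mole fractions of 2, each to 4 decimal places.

V/F = 0.5838, x_2 = 0.2797, y_2 = 0.4506

Material balance + equilibrium reduce to Σ zᵢ(Kᵢ−1)/(1+V/F(Kᵢ−1)) = 0.
Check two-phase: ΣzᵢKᵢ = 1.3703 > 1 and Σzᵢ/Kᵢ = 1.3569 > 1, so g(0) = 0.3703 > 0 and g(1) = -0.3569 < 0.
Newton iteration, V/F⁰ = 0.5:
  V/F = 0.5000: g = 0.04816, g' = -0.5614 → V/F = 0.5858
  V/F = 0.5858: g = -0.00117, g' = -0.5927 → V/F = 0.5838
Converged at V/F = 0.5838.
Compositions from xᵢ = zᵢ/(1+V/F(Kᵢ−1)), yᵢ = Kᵢxᵢ:
  1: x = 0.0739, y = 0.2224
  2: x = 0.2797, y = 0.4506
  3: x = 0.1386, y = 0.1594
  4: x = 0.5078, y = 0.1676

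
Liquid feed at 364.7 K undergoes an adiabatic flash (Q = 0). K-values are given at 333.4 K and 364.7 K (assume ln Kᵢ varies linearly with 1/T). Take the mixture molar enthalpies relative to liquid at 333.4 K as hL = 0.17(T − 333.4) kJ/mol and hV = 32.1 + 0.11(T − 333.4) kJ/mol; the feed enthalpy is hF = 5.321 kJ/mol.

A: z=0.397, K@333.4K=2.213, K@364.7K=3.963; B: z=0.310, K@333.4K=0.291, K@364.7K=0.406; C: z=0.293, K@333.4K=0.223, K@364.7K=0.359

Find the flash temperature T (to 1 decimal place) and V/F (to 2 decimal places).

T = 338.8 K, V/F = 0.14

Adiabatic flash: solve Rachford–Rice at each trial T, then check hF = ψ·hV(T) + (1−ψ)·hL(T).
  T = 333.4 K: K = (2.213, 0.291, 0.223), RR gives ψ = 0.038, H_out = 1.215 kJ/mol
  T = 364.7 K: K = (3.963, 0.406, 0.359), RR gives ψ = 0.440, H_out = 18.611 kJ/mol
  T = 349.0 K: K = (2.998, 0.346, 0.286), RR gives ψ = 0.279, H_out = 11.345 kJ/mol
  T = 341.2 K: K = (2.585, 0.318, 0.253), RR gives ψ = 0.176, H_out = 6.883 kJ/mol
  T = 337.3 K: K = (2.394, 0.304, 0.238), RR gives ψ = 0.113, H_out = 4.250 kJ/mol
  T = 339.2 K: K = (2.485, 0.311, 0.245), RR gives ψ = 0.145, H_out = 5.576 kJ/mol
Linear interpolation between T = 337.3 (H_out = 4.250) and T = 339.2 (H_out = 5.576) on hF = 5.321 gives T ≈ 338.8 K, at which ψ = 0.14.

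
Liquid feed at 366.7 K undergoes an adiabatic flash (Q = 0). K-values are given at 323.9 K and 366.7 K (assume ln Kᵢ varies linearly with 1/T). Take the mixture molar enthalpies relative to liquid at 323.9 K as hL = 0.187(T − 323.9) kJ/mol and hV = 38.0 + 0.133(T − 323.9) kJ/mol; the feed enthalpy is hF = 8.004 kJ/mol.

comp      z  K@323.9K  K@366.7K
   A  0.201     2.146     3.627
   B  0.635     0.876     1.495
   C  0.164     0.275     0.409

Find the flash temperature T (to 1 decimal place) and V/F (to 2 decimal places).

T = 326.4 K, V/F = 0.20

Adiabatic flash: solve Rachford–Rice at each trial T, then check hF = ψ·hV(T) + (1−ψ)·hL(T).
  T = 323.9 K: K = (2.146, 0.876, 0.275), RR gives ψ = 0.096, H_out = 3.652 kJ/mol
  T = 366.7 K: K = (3.627, 1.495, 0.409), RR gives ψ = 1.000, H_out = 43.692 kJ/mol
  T = 345.3 K: K = (2.836, 1.163, 0.340), RR gives ψ = 0.825, H_out = 34.416 kJ/mol
  T = 334.6 K: K = (2.478, 1.014, 0.307), RR gives ψ = 0.517, H_out = 21.354 kJ/mol
  T = 329.2 K: K = (2.307, 0.943, 0.290), RR gives ψ = 0.313, H_out = 12.800 kJ/mol
  T = 326.5 K: K = (2.224, 0.909, 0.283), RR gives ψ = 0.204, H_out = 8.195 kJ/mol
  T = 325.2 K: K = (2.185, 0.892, 0.279), RR gives ψ = 0.150, H_out = 5.933 kJ/mol
Linear interpolation between T = 325.2 (H_out = 5.933) and T = 326.5 (H_out = 8.195) on hF = 8.004 gives T ≈ 326.4 K, at which ψ = 0.20.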